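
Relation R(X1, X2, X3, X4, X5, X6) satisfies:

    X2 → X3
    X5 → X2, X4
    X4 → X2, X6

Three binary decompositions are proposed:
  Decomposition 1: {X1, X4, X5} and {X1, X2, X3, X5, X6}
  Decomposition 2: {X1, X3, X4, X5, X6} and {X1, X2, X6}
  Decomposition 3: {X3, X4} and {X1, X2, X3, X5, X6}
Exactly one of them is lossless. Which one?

Decomposition 1

Decomposition 1: common = {X1, X5}, closure = {X1, X2, X3, X4, X5, X6} → lossless.
Decomposition 2: common = {X1, X6}, closure = {X1, X6} → lossy.
Decomposition 3: common = {X3}, closure = {X3} → lossy.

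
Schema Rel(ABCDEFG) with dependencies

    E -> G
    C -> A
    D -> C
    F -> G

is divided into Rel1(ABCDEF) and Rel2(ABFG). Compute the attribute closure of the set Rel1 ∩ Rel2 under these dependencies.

ABFG

Rel1 ∩ Rel2 = {ABF}.
F → G applies, adding G
Closure: {ABFG}.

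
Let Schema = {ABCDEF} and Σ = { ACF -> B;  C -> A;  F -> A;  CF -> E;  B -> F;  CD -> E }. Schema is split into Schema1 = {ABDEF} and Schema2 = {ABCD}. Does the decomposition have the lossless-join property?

No

Common attributes: Schema1 ∩ Schema2 = {ABD}.
Closure of {ABD}: B → F applies, adding F. So (ABD)⁺ = {ABDF}.
The closure contains neither all of Schema1 = {ABDEF} nor all of Schema2 = {ABCD}, so the common attributes are not a superkey of either fragment. The join is lossy.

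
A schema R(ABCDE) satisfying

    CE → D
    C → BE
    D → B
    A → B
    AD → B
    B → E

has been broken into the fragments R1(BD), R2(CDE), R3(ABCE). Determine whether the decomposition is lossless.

Chase test. Columns are ABCDE; row i has aⱼ where attribute j ∈ Ri, else bᵢⱼ.
Initial tableau (one row per fragment):
  row 1: b11 a2 b13 a4 b15
  row 2: b21 b22 a3 a4 a5
  row 3: a1 a2 a3 b34 a5
Rows 2 and 3 agree on CE; apply CE→D and equate their D entries.
Rows 2 and 3 agree on C; apply C→BE and equate their BE entries.
Rows 1 and 2 agree on B; apply B→E and equate their E entries.
Row 3 is now all distinguished symbols — the join is lossless.

Yes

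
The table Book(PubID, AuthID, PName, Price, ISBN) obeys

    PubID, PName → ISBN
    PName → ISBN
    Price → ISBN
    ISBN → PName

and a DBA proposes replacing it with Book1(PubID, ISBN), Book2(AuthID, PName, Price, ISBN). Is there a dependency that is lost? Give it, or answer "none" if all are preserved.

PubID, PName → ISBN: restricted closure across fragments reaches ISBN.
PName → ISBN lies within Book2.
Price → ISBN lies within Book2.
ISBN → PName lies within Book2.
Every dependency is enforceable on the fragments, so the decomposition is dependency-preserving.

none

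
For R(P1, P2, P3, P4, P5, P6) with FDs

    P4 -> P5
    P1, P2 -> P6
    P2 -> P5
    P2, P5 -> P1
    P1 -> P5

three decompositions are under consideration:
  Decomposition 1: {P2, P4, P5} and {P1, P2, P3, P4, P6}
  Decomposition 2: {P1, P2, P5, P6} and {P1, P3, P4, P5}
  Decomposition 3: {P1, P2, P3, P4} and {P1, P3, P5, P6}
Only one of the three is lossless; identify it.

Decomposition 1

Decomposition 1: common = {P2, P4}, closure = {P1, P2, P4, P5, P6} → lossless.
Decomposition 2: common = {P1, P5}, closure = {P1, P5} → lossy.
Decomposition 3: common = {P1, P3}, closure = {P1, P3, P5} → lossy.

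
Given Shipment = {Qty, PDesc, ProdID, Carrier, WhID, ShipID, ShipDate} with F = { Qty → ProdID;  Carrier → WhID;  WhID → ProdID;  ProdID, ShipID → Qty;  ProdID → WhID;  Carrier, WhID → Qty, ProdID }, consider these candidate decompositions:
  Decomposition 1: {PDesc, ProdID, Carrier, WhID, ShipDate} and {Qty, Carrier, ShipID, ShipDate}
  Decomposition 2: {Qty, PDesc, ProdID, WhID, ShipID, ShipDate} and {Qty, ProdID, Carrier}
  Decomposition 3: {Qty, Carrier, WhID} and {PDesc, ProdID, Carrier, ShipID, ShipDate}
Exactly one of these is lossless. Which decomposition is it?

Decomposition 3

Decomposition 1: common = {Carrier, ShipDate}, closure = {Qty, ProdID, Carrier, WhID, ShipDate} → lossy.
Decomposition 2: common = {Qty, ProdID}, closure = {Qty, ProdID, WhID} → lossy.
Decomposition 3: common = {Carrier}, closure = {Qty, ProdID, Carrier, WhID} → lossless.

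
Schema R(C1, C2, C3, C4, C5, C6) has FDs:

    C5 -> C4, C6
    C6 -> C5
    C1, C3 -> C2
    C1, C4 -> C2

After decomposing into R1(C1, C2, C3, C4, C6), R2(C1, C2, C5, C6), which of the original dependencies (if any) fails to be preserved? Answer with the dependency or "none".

C5 → C4, C6: restricted closure across fragments reaches C4, C6.
C6 → C5 lies within R2.
C1, C3 → C2 lies within R1.
C1, C4 → C2 lies within R1.
Every dependency is enforceable on the fragments, so the decomposition is dependency-preserving.

none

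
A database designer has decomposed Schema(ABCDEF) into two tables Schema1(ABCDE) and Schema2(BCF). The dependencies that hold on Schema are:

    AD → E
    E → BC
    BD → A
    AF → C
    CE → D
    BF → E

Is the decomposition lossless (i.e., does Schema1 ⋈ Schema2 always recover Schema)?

No

Common attributes: Schema1 ∩ Schema2 = {BC}.
No dependency enlarges {BC}, so (BC)⁺ = {BC}.
The closure contains neither all of Schema1 = {ABCDE} nor all of Schema2 = {BCF}, so the common attributes are not a superkey of either fragment. The join is lossy.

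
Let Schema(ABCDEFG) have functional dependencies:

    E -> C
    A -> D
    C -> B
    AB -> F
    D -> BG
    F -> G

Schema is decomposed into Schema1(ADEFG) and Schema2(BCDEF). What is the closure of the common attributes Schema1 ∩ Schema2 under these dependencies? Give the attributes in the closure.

BCDEFG

Schema1 ∩ Schema2 = {DEF}.
E → C applies, adding C
C → B applies, adding B
D → BG applies, adding G
Closure: {BCDEFG}.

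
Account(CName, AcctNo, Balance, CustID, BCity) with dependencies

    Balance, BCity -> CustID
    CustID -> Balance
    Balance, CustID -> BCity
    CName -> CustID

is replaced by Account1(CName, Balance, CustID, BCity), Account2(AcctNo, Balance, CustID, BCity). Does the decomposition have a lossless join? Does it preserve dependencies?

Lossless test: (Balance, CustID, BCity)⁺ = {Balance, CustID, BCity}, which is a superkey of neither fragment — lossy.
Dependency preservation: every FD's attributes lie within a single fragment, so each can be enforced locally — preserved.

lossy but dependency-preserving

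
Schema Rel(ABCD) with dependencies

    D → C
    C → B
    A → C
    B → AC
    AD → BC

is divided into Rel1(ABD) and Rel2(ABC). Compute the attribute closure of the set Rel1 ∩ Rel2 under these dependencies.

ABC

Rel1 ∩ Rel2 = {AB}.
A → C applies, adding C
Closure: {ABC}.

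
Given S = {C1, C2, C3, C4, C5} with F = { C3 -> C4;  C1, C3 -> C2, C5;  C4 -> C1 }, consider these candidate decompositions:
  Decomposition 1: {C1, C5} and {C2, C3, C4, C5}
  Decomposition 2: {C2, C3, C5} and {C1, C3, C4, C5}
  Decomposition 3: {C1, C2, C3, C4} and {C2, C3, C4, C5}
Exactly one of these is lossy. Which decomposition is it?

Decomposition 1

Decomposition 1: common = {C5}, closure = {C5} → lossy.
Decomposition 2: common = {C3, C5}, closure = {C1, C2, C3, C4, C5} → lossless.
Decomposition 3: common = {C2, C3, C4}, closure = {C1, C2, C3, C4, C5} → lossless.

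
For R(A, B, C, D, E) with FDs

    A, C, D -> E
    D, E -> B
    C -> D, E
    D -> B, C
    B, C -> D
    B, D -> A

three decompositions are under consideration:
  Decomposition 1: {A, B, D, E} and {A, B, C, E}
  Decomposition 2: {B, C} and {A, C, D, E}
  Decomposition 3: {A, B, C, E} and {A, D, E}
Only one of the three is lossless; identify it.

Decomposition 2

Decomposition 1: common = {A, B, E}, closure = {A, B, E} → lossy.
Decomposition 2: common = {C}, closure = {A, B, C, D, E} → lossless.
Decomposition 3: common = {A, E}, closure = {A, E} → lossy.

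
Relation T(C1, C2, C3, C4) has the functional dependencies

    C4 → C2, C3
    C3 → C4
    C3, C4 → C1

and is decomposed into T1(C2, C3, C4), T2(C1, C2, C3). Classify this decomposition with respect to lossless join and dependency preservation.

Lossless test: (C2, C3)⁺ = {C1, C2, C3, C4}, which contains all of one fragment — lossless.
Dependency preservation: C3, C4 → C1 is not contained in any single fragment, but the restricted closure of its left-hand side across the fragments still reaches the right-hand side; the remaining FDs each lie inside some fragment. All dependencies are preserved.

lossless and dependency-preserving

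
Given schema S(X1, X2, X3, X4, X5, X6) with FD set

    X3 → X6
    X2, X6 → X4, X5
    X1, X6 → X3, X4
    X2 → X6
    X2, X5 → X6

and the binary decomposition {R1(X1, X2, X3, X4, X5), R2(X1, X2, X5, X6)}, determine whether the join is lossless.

Common attributes: R1 ∩ R2 = {X1, X2, X5}.
Closure of {X1, X2, X5}: X2 → X6 applies, adding X6; X2, X6 → X4, X5 applies, adding X4; X1, X6 → X3, X4 applies, adding X3. So (X1, X2, X5)⁺ = {X1, X2, X3, X4, X5, X6}.
This closure contains every attribute of R1, so R1 ∩ R2 → R1. The join is lossless.

Yes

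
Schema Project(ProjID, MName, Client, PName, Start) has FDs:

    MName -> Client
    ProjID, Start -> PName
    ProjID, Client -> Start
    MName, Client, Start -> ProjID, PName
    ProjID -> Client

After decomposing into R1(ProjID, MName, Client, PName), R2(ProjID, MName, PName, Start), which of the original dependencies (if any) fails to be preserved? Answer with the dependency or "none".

none

MName → Client lies within R1.
ProjID, Start → PName lies within R2.
ProjID, Client → Start: restricted closure across fragments reaches Start.
MName, Client, Start → ProjID, PName: restricted closure across fragments reaches ProjID, PName.
ProjID → Client lies within R1.
Every dependency is enforceable on the fragments, so the decomposition is dependency-preserving.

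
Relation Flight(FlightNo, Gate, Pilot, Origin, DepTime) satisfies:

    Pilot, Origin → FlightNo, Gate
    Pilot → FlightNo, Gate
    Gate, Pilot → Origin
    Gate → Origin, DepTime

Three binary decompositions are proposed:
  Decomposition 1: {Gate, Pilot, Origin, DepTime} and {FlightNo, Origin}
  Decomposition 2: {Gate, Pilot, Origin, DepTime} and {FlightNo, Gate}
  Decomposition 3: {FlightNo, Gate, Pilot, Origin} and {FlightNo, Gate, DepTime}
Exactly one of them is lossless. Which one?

Decomposition 1: common = {Origin}, closure = {Origin} → lossy.
Decomposition 2: common = {Gate}, closure = {Gate, Origin, DepTime} → lossy.
Decomposition 3: common = {FlightNo, Gate}, closure = {FlightNo, Gate, Origin, DepTime} → lossless.

Decomposition 3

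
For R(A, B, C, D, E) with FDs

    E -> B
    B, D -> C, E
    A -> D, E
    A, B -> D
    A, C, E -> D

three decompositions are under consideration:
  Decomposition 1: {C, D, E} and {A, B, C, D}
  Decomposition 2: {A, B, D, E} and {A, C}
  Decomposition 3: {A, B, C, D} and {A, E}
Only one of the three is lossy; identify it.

Decomposition 1: common = {C, D}, closure = {C, D} → lossy.
Decomposition 2: common = {A}, closure = {A, B, C, D, E} → lossless.
Decomposition 3: common = {A}, closure = {A, B, C, D, E} → lossless.

Decomposition 1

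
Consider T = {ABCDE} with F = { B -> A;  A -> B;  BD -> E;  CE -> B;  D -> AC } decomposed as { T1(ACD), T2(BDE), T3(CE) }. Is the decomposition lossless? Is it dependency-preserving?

Lossless test (chase): Rows 1 and 2 agree on D; apply D→AC and equate their AC entries. Rows 1 and 2 agree on A; apply A→B and equate their B entries. Rows 1 and 2 agree on BD; apply BD→E and equate their E entries. Rows 1 and 3 agree on CE; apply CE→B and equate their B entries. Rows 1 and 3 agree on B; apply B→A and equate their A entries. Row 1 is now all distinguished symbols — the join is lossless.
Dependency preservation: the restricted closure of {B} across the fragments never reaches {A}, so B → A cannot be enforced without a join — not preserved.

lossless but not dependency-preserving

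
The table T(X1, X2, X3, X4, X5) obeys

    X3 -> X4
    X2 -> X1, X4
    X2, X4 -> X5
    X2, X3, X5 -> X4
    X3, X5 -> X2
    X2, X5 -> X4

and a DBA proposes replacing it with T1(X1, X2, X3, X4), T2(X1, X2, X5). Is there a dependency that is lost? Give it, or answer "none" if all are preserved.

X3, X5 -> X2

Check X3, X5 → X2: no single fragment contains all of {X2, X3, X5}, and the restricted closure of {X3, X5} across the fragments never reaches {X2}.
X3 → X4 is preserved.
X2 → X1, X4 is preserved.
X2, X4 → X5 is preserved.
X2, X3, X5 → X4 is preserved.
X2, X5 → X4 is preserved.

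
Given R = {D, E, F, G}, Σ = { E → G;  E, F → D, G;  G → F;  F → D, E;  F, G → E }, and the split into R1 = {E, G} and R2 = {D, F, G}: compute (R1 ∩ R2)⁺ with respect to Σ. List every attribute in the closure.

R1 ∩ R2 = {G}.
G → F applies, adding F
F → D, E applies, adding D, E
Closure: {D, E, F, G}.

D, E, F, G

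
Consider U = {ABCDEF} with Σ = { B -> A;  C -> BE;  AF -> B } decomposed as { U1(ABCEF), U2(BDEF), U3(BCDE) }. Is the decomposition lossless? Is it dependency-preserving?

lossy but dependency-preserving

Lossless test (chase): Rows 1 and 2 agree on B; apply B→A and equate their A entries. Rows 1 and 3 agree on B; apply B→A and equate their A entries. No row becomes fully distinguished — the join is lossy.
Dependency preservation: every FD's attributes lie within a single fragment, so each can be enforced locally — preserved.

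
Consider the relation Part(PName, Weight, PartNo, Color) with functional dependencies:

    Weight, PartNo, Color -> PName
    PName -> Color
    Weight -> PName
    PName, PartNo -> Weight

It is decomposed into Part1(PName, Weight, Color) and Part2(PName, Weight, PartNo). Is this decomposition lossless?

Yes

Common attributes: Part1 ∩ Part2 = {PName, Weight}.
Closure of {PName, Weight}: PName → Color applies, adding Color. So (PName, Weight)⁺ = {PName, Weight, Color}.
This closure contains every attribute of Part1, so Part1 ∩ Part2 → Part1. The join is lossless.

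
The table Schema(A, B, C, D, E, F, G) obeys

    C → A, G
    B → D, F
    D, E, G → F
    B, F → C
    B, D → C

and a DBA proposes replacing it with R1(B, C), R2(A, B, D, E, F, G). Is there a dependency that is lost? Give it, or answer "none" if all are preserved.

Check C → A, G: no single fragment contains all of {A, C, G}, and the restricted closure of {C} across the fragments never reaches {A, G}.
B → D, F is preserved.
D, E, G → F is preserved.
B, F → C is preserved.
B, D → C is preserved.

C → A, G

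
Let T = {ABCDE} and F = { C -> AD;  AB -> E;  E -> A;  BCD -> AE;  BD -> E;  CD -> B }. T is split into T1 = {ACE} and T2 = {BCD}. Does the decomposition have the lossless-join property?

Yes

Common attributes: T1 ∩ T2 = {C}.
Closure of {C}: C → AD applies, adding AD; CD → B applies, adding B; AB → E applies, adding E. So (C)⁺ = {ABCDE}.
This closure contains every attribute of T1, so T1 ∩ T2 → T1. The join is lossless.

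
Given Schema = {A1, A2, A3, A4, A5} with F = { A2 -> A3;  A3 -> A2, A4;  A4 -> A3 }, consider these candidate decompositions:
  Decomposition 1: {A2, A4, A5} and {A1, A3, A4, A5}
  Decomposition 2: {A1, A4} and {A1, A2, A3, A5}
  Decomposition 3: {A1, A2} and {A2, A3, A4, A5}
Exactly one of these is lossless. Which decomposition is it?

Decomposition 1

Decomposition 1: common = {A4, A5}, closure = {A2, A3, A4, A5} → lossless.
Decomposition 2: common = {A1}, closure = {A1} → lossy.
Decomposition 3: common = {A2}, closure = {A2, A3, A4} → lossy.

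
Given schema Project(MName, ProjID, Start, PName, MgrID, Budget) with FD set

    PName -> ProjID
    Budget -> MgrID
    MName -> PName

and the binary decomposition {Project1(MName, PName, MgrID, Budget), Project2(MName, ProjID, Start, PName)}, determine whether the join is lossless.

No

Common attributes: Project1 ∩ Project2 = {MName, PName}.
Closure of {MName, PName}: PName → ProjID applies, adding ProjID. So (MName, PName)⁺ = {MName, ProjID, PName}.
The closure contains neither all of Project1 = {MName, PName, MgrID, Budget} nor all of Project2 = {MName, ProjID, Start, PName}, so the common attributes are not a superkey of either fragment. The join is lossy.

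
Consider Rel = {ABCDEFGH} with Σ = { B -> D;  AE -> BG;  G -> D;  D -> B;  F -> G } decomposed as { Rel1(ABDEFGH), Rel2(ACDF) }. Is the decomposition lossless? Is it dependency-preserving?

lossy but dependency-preserving

Lossless test: (ADF)⁺ = {ABDFG}, which is a superkey of neither fragment — lossy.
Dependency preservation: every FD's attributes lie within a single fragment, so each can be enforced locally — preserved.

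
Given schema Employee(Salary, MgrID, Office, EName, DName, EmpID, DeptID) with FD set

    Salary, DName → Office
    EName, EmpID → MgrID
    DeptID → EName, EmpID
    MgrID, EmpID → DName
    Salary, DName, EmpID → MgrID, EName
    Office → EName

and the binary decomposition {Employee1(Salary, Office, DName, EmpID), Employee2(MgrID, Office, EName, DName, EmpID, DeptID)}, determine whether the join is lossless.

No

Common attributes: Employee1 ∩ Employee2 = {Office, DName, EmpID}.
Closure of {Office, DName, EmpID}: Office → EName applies, adding EName; EName, EmpID → MgrID applies, adding MgrID. So (Office, DName, EmpID)⁺ = {MgrID, Office, EName, DName, EmpID}.
The closure contains neither all of Employee1 = {Salary, Office, DName, EmpID} nor all of Employee2 = {MgrID, Office, EName, DName, EmpID, DeptID}, so the common attributes are not a superkey of either fragment. The join is lossy.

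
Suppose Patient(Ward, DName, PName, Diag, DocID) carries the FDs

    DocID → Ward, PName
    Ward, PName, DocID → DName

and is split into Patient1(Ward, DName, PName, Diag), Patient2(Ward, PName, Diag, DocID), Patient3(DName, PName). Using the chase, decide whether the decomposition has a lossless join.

No

Chase test. Columns are Ward, DName, PName, Diag, DocID; row i has aⱼ where attribute j ∈ Patienti, else bᵢⱼ.
Initial tableau (one row per fragment):
  row 1: a1 a2 a3 a4 b15
  row 2: a1 b22 a3 a4 a5
  row 3: b31 a2 a3 b34 b35
No row becomes fully distinguished — the join is lossy.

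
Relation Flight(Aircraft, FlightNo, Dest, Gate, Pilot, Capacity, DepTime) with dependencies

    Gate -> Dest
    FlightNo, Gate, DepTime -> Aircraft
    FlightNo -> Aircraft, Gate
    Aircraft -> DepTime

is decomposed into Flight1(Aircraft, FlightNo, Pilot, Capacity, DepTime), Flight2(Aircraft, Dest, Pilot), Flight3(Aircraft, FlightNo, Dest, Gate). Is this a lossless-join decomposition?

Yes

Chase test. Columns are Aircraft, FlightNo, Dest, Gate, Pilot, Capacity, DepTime; row i has aⱼ where attribute j ∈ Flighti, else bᵢⱼ.
Initial tableau (one row per fragment):
  row 1: a1 a2 b13 b14 a5 a6 a7
  row 2: a1 b22 a3 b24 a5 b26 b27
  row 3: a1 a2 a3 a4 b35 b36 b37
Rows 1 and 3 agree on FlightNo; apply FlightNo→Aircraft, Gate and equate their Aircraft, Gate entries.
Rows 1 and 2 agree on Aircraft; apply Aircraft→DepTime and equate their DepTime entries.
Rows 1 and 3 agree on Aircraft; apply Aircraft→DepTime and equate their DepTime entries.
Rows 1 and 3 agree on Gate; apply Gate→Dest and equate their Dest entries.
Row 1 is now all distinguished symbols — the join is lossless.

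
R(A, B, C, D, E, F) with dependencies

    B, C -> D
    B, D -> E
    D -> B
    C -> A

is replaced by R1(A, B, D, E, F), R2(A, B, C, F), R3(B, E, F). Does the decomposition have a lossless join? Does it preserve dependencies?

Lossless test (chase): applying each FD to every pair of rows produces no changes in the tableau, so no row becomes fully distinguished — the join is lossy.
Dependency preservation: the restricted closure of {B, C} across the fragments never reaches {D}, so B, C → D cannot be enforced without a join — not preserved.

lossy and not dependency-preserving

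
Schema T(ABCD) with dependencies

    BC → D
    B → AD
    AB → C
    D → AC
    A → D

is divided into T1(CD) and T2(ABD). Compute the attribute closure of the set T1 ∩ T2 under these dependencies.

T1 ∩ T2 = {D}.
D → AC applies, adding AC
Closure: {ACD}.

ACD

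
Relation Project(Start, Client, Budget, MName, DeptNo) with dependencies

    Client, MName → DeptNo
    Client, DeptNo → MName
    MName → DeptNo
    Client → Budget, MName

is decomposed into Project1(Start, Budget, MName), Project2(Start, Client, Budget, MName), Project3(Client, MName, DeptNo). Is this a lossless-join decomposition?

Chase test. Columns are Start, Client, Budget, MName, DeptNo; row i has aⱼ where attribute j ∈ Projecti, else bᵢⱼ.
Initial tableau (one row per fragment):
  row 1: a1 b12 a3 a4 b15
  row 2: a1 a2 a3 a4 b25
  row 3: b31 a2 b33 a4 a5
Rows 2 and 3 agree on Client, MName; apply Client, MName→DeptNo and equate their DeptNo entries.
Rows 1 and 2 agree on MName; apply MName→DeptNo and equate their DeptNo entries.
Rows 2 and 3 agree on Client; apply Client→Budget, MName and equate their Budget, MName entries.
Row 2 is now all distinguished symbols — the join is lossless.

Yes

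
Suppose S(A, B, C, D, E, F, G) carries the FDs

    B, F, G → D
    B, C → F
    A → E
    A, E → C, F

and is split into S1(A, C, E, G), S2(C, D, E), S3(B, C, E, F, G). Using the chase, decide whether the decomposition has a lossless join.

Chase test. Columns are A, B, C, D, E, F, G; row i has aⱼ where attribute j ∈ Si, else bᵢⱼ.
Initial tableau (one row per fragment):
  row 1: a1 b12 a3 b14 a5 b16 a7
  row 2: b21 b22 a3 a4 a5 b26 b27
  row 3: b31 a2 a3 b34 a5 a6 a7
No row becomes fully distinguished — the join is lossy.

No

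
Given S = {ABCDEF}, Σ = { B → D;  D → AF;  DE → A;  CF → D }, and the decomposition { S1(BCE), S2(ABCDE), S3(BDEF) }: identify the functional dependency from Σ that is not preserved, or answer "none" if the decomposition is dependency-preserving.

Check CF → D: no single fragment contains all of {CDF}, and the restricted closure of {CF} across the fragments never reaches {D}.
B → D is preserved.
D → AF is preserved.
DE → A is preserved.

CF → D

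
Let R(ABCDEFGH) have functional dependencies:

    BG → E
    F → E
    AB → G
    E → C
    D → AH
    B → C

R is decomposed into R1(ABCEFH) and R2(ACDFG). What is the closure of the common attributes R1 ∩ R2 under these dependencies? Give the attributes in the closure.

R1 ∩ R2 = {ACF}.
F → E applies, adding E
Closure: {ACEF}.

ACEF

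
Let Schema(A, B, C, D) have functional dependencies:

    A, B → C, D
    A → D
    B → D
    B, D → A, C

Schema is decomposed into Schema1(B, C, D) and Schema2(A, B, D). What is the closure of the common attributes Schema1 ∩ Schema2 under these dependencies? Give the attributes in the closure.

A, B, C, D

Schema1 ∩ Schema2 = {B, D}.
B, D → A, C applies, adding A, C
Closure: {A, B, C, D}.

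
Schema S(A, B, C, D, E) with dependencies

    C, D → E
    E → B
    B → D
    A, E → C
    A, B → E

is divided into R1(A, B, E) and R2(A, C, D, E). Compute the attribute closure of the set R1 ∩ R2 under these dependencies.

R1 ∩ R2 = {A, E}.
E → B applies, adding B
B → D applies, adding D
A, E → C applies, adding C
Closure: {A, B, C, D, E}.

A, B, C, D, E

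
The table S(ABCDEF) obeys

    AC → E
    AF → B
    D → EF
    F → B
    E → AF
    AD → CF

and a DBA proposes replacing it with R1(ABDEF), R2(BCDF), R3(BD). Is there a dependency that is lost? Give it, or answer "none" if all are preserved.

AC → E

Check AC → E: no single fragment contains all of {ACE}, and the restricted closure of {AC} across the fragments never reaches {E}.
AF → B is preserved.
D → EF is preserved.
F → B is preserved.
E → AF is preserved.
AD → CF is preserved.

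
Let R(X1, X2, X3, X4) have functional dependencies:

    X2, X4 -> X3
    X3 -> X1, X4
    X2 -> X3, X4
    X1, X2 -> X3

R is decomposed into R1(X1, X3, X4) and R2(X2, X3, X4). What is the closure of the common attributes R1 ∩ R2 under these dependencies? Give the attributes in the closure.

X1, X3, X4

R1 ∩ R2 = {X3, X4}.
X3 → X1, X4 applies, adding X1
Closure: {X1, X3, X4}.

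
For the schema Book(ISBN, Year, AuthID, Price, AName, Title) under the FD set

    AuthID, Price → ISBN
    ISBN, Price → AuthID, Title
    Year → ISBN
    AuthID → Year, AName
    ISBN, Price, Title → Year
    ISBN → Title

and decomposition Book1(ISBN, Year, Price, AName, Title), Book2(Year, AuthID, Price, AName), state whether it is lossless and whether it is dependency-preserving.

Lossless test: (Year, Price, AName)⁺ = {ISBN, Year, AuthID, Price, AName, Title}, which contains all of one fragment — lossless.
Dependency preservation: AuthID, Price → ISBN; ISBN, Price → AuthID, Title are not contained in any single fragment, but the restricted closure of each left-hand side across the fragments still reaches the right-hand side; the remaining FDs each lie inside some fragment. All dependencies are preserved.

lossless and dependency-preserving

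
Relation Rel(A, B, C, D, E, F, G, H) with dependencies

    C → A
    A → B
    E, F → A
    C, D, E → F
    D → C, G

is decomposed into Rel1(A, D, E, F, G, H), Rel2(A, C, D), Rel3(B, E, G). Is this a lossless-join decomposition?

No

Chase test. Columns are A, B, C, D, E, F, G, H; row i has aⱼ where attribute j ∈ Reli, else bᵢⱼ.
Initial tableau (one row per fragment):
  row 1: a1 b12 b13 a4 a5 a6 a7 a8
  row 2: a1 b22 a3 a4 b25 b26 b27 b28
  row 3: b31 a2 b33 b34 a5 b36 a7 b38
Rows 1 and 2 agree on A; apply A→B and equate their B entries.
Rows 1 and 2 agree on D; apply D→C, G and equate their C, G entries.
No row becomes fully distinguished — the join is lossy.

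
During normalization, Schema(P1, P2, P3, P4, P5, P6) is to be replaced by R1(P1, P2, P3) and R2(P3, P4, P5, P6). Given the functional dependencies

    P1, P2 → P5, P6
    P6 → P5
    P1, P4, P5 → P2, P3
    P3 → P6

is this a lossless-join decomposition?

Common attributes: R1 ∩ R2 = {P3}.
Closure of {P3}: P3 → P6 applies, adding P6; P6 → P5 applies, adding P5. So (P3)⁺ = {P3, P5, P6}.
The closure contains neither all of R1 = {P1, P2, P3} nor all of R2 = {P3, P4, P5, P6}, so the common attributes are not a superkey of either fragment. The join is lossy.

No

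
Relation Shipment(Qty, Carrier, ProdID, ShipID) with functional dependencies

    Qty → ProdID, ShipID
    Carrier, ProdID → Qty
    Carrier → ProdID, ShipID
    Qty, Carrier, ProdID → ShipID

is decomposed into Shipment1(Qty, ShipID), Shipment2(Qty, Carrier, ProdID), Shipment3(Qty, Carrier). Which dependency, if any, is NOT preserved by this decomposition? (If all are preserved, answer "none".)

Qty → ProdID, ShipID: restricted closure across fragments reaches ProdID, ShipID.
Carrier, ProdID → Qty lies within Shipment2.
Carrier → ProdID, ShipID: restricted closure across fragments reaches ProdID, ShipID.
Qty, Carrier, ProdID → ShipID: restricted closure across fragments reaches ShipID.
Every dependency is enforceable on the fragments, so the decomposition is dependency-preserving.

none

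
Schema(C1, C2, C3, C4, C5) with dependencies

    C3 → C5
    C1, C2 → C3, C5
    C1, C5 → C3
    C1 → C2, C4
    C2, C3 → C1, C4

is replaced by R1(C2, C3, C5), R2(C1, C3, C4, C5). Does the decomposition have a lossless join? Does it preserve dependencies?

Lossless test: (C3, C5)⁺ = {C3, C5}, which is a superkey of neither fragment — lossy.
Dependency preservation: the restricted closure of {C1} across the fragments never reaches {C2, C4}, so C1 → C2, C4 cannot be enforced without a join — not preserved.

lossy and not dependency-preserving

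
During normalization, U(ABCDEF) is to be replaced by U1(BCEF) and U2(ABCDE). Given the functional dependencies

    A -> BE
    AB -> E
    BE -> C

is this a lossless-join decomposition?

No

Common attributes: U1 ∩ U2 = {BCE}.
No dependency enlarges {BCE}, so (BCE)⁺ = {BCE}.
The closure contains neither all of U1 = {BCEF} nor all of U2 = {ABCDE}, so the common attributes are not a superkey of either fragment. The join is lossy.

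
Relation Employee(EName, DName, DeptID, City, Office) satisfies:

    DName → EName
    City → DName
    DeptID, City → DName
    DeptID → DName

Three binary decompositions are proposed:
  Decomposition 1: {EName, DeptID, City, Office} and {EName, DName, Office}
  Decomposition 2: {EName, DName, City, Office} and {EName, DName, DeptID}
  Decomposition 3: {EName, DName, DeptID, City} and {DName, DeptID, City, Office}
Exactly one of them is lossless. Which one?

Decomposition 1: common = {EName, Office}, closure = {EName, Office} → lossy.
Decomposition 2: common = {EName, DName}, closure = {EName, DName} → lossy.
Decomposition 3: common = {DName, DeptID, City}, closure = {EName, DName, DeptID, City} → lossless.

Decomposition 3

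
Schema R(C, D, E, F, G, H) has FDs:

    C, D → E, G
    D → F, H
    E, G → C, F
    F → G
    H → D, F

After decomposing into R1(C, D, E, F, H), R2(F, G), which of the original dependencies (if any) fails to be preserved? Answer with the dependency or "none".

E, G → C, F

Check E, G → C, F: no single fragment contains all of {C, E, F, G}, and the restricted closure of {E, G} across the fragments never reaches {C, F}.
C, D → E, G is preserved.
D → F, H is preserved.
F → G is preserved.
H → D, F is preserved.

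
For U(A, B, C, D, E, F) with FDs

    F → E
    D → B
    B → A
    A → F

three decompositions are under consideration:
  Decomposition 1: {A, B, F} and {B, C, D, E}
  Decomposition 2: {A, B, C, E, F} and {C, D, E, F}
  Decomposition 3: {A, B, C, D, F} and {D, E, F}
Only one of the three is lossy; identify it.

Decomposition 2

Decomposition 1: common = {B}, closure = {A, B, E, F} → lossless.
Decomposition 2: common = {C, E, F}, closure = {C, E, F} → lossy.
Decomposition 3: common = {D, F}, closure = {A, B, D, E, F} → lossless.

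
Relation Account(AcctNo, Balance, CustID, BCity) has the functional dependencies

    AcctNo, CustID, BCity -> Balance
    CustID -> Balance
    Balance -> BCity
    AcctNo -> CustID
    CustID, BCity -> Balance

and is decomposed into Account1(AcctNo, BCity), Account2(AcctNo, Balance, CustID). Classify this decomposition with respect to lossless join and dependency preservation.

lossless but not dependency-preserving

Lossless test: (AcctNo)⁺ = {AcctNo, Balance, CustID, BCity}, which contains all of one fragment — lossless.
Dependency preservation: the restricted closure of {Balance} across the fragments never reaches {BCity}, so Balance → BCity cannot be enforced without a join — not preserved.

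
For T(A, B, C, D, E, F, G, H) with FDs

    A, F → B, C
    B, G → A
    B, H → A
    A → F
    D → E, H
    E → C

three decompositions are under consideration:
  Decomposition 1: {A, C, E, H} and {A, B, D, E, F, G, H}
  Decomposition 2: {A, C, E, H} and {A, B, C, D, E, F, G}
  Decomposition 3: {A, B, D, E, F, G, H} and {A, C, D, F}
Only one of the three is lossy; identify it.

Decomposition 1: common = {A, E, H}, closure = {A, B, C, E, F, H} → lossless.
Decomposition 2: common = {A, C, E}, closure = {A, B, C, E, F} → lossy.
Decomposition 3: common = {A, D, F}, closure = {A, B, C, D, E, F, H} → lossless.

Decomposition 2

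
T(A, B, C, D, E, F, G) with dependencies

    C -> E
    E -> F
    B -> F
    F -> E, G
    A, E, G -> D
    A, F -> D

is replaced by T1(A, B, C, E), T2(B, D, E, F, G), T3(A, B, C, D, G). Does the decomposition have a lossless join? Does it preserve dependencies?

Lossless test (chase): Rows 1 and 3 agree on C; apply C→E and equate their E entries. Rows 1 and 2 agree on E; apply E→F and equate their F entries. Rows 1 and 3 agree on E; apply E→F and equate their F entries. Rows 1 and 2 agree on F; apply F→E, G and equate their E, G entries. Rows 1 and 3 agree on A, E, G; apply A, E, G→D and equate their D entries. Row 1 is now all distinguished symbols — the join is lossless.
Dependency preservation: the restricted closure of {A, E, G} across the fragments never reaches {D}, so A, E, G → D cannot be enforced without a join — not preserved.

lossless but not dependency-preserving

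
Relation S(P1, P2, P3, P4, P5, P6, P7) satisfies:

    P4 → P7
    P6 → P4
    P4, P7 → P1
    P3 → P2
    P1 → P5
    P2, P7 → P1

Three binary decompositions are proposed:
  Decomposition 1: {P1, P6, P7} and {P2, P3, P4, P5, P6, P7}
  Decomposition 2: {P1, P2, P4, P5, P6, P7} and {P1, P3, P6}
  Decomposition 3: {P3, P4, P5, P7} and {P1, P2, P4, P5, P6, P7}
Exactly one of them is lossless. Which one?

Decomposition 1: common = {P6, P7}, closure = {P1, P4, P5, P6, P7} → lossless.
Decomposition 2: common = {P1, P6}, closure = {P1, P4, P5, P6, P7} → lossy.
Decomposition 3: common = {P4, P5, P7}, closure = {P1, P4, P5, P7} → lossy.

Decomposition 1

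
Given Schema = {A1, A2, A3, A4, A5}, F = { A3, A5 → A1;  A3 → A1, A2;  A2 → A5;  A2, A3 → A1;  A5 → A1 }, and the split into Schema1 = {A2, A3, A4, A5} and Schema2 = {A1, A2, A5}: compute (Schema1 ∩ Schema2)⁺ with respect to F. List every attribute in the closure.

A1, A2, A5

Schema1 ∩ Schema2 = {A2, A5}.
A5 → A1 applies, adding A1
Closure: {A1, A2, A5}.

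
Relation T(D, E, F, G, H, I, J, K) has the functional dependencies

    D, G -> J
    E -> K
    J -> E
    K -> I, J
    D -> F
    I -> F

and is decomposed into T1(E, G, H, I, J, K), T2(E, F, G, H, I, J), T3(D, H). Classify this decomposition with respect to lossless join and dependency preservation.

Lossless test (chase): Rows 1 and 2 agree on E; apply E→K and equate their K entries. Rows 1 and 2 agree on I; apply I→F and equate their F entries. No row becomes fully distinguished — the join is lossy.
Dependency preservation: the restricted closure of {D, G} across the fragments never reaches {J}, so D, G → J cannot be enforced without a join — not preserved.

lossy and not dependency-preserving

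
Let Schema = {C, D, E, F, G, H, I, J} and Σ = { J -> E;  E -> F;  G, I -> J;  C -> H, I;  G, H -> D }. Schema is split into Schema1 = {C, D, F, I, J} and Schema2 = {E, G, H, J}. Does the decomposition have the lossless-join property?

Common attributes: Schema1 ∩ Schema2 = {J}.
Closure of {J}: J → E applies, adding E; E → F applies, adding F. So (J)⁺ = {E, F, J}.
The closure contains neither all of Schema1 = {C, D, F, I, J} nor all of Schema2 = {E, G, H, J}, so the common attributes are not a superkey of either fragment. The join is lossy.

No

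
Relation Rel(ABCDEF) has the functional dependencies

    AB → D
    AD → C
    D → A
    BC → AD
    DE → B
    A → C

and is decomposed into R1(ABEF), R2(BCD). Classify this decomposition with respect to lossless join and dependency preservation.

lossy and not dependency-preserving

Lossless test: (B)⁺ = {B}, which is a superkey of neither fragment — lossy.
Dependency preservation: the restricted closure of {AB} across the fragments never reaches {D}, so AB → D cannot be enforced without a join — not preserved.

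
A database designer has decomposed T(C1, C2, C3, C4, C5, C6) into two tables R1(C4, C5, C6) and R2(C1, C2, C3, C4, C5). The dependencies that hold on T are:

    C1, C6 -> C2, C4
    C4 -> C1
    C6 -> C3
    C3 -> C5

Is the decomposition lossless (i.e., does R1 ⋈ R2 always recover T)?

No

Common attributes: R1 ∩ R2 = {C4, C5}.
Closure of {C4, C5}: C4 → C1 applies, adding C1. So (C4, C5)⁺ = {C1, C4, C5}.
The closure contains neither all of R1 = {C4, C5, C6} nor all of R2 = {C1, C2, C3, C4, C5}, so the common attributes are not a superkey of either fragment. The join is lossy.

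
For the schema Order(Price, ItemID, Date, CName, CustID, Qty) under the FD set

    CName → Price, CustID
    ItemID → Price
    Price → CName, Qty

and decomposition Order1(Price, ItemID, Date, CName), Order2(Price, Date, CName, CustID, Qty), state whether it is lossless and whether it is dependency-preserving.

Lossless test: (Price, Date, CName)⁺ = {Price, Date, CName, CustID, Qty}, which contains all of one fragment — lossless.
Dependency preservation: every FD's attributes lie within a single fragment, so each can be enforced locally — preserved.

lossless and dependency-preserving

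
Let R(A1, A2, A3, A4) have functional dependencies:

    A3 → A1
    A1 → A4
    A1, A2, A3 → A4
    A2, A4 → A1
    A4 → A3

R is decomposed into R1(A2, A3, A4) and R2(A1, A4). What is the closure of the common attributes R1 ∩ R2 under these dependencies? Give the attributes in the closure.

A1, A3, A4

R1 ∩ R2 = {A4}.
A4 → A3 applies, adding A3
A3 → A1 applies, adding A1
Closure: {A1, A3, A4}.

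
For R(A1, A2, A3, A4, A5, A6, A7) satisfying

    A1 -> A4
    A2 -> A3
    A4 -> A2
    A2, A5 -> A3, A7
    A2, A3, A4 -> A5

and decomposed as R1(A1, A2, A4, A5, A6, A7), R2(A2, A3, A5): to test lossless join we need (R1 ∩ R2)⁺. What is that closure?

A2, A3, A5, A7

R1 ∩ R2 = {A2, A5}.
A2 → A3 applies, adding A3
A2, A5 → A3, A7 applies, adding A7
Closure: {A2, A3, A5, A7}.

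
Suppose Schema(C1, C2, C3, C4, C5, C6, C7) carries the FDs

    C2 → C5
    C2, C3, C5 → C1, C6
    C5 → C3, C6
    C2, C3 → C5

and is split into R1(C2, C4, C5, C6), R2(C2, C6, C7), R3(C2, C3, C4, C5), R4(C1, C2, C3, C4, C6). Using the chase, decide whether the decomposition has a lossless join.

Chase test. Columns are C1, C2, C3, C4, C5, C6, C7; row i has aⱼ where attribute j ∈ Ri, else bᵢⱼ.
Initial tableau (one row per fragment):
  row 1: b11 a2 b13 a4 a5 a6 b17
  row 2: b21 a2 b23 b24 b25 a6 a7
  row 3: b31 a2 a3 a4 a5 b36 b37
  row 4: a1 a2 a3 a4 b45 a6 b47
Rows 1 and 2 agree on C2; apply C2→C5 and equate their C5 entries.
Rows 1 and 4 agree on C2; apply C2→C5 and equate their C5 entries.
Rows 3 and 4 agree on C2, C3, C5; apply C2, C3, C5→C1, C6 and equate their C1, C6 entries.
Rows 1 and 2 agree on C5; apply C5→C3, C6 and equate their C3, C6 entries.
Rows 1 and 3 agree on C5; apply C5→C3, C6 and equate their C3, C6 entries.
Rows 1 and 2 agree on C2, C3, C5; apply C2, C3, C5→C1, C6 and equate their C1, C6 entries.
Rows 1 and 3 agree on C2, C3, C5; apply C2, C3, C5→C1, C6 and equate their C1, C6 entries.
No row becomes fully distinguished — the join is lossy.

No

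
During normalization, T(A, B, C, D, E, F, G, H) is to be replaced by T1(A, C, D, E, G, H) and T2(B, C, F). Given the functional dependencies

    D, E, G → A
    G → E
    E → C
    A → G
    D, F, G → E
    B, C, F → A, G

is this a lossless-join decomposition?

Common attributes: T1 ∩ T2 = {C}.
No dependency enlarges {C}, so (C)⁺ = {C}.
The closure contains neither all of T1 = {A, C, D, E, G, H} nor all of T2 = {B, C, F}, so the common attributes are not a superkey of either fragment. The join is lossy.

No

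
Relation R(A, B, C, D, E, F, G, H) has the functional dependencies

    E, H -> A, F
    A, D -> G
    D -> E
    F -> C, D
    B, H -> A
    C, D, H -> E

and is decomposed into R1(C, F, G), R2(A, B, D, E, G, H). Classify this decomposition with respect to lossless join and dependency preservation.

lossy and not dependency-preserving

Lossless test: (G)⁺ = {G}, which is a superkey of neither fragment — lossy.
Dependency preservation: the restricted closure of {E, H} across the fragments never reaches {A, F}, so E, H → A, F cannot be enforced without a join — not preserved.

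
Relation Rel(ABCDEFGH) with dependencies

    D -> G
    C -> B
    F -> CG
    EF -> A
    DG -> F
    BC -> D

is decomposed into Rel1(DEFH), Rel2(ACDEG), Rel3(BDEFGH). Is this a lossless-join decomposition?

Chase test. Columns are ABCDEFGH; row i has aⱼ where attribute j ∈ Reli, else bᵢⱼ.
Initial tableau (one row per fragment):
  row 1: b11 b12 b13 a4 a5 a6 b17 a8
  row 2: a1 b22 a3 a4 a5 b26 a7 b28
  row 3: b31 a2 b33 a4 a5 a6 a7 a8
Rows 1 and 2 agree on D; apply D→G and equate their G entries.
Rows 1 and 3 agree on F; apply F→CG and equate their CG entries.
Rows 1 and 3 agree on EF; apply EF→A and equate their A entries.
Rows 1 and 2 agree on DG; apply DG→F and equate their F entries.
Rows 1 and 3 agree on C; apply C→B and equate their B entries.
Rows 1 and 2 agree on F; apply F→CG and equate their CG entries.
Rows 1 and 2 agree on EF; apply EF→A and equate their A entries.
Rows 1 and 2 agree on C; apply C→B and equate their B entries.
Row 1 is now all distinguished symbols — the join is lossless.

Yes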